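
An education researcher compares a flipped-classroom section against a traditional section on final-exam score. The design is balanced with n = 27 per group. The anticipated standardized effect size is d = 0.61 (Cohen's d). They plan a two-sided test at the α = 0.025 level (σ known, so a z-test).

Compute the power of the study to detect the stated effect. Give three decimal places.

Noncentrality parameter: δ = d·√(n/2) = 0.61 × √(27/2) = 2.2413
Critical value for a two-sided test at α = 0.025: z_{α/2} = 2.241.
Power = Φ(δ − 2.241) + Φ(−δ − 2.241) = Φ(0.000) + Φ(-4.483) = 0.5000 + 0.0000 = 0.5000.

Power ≈ 0.500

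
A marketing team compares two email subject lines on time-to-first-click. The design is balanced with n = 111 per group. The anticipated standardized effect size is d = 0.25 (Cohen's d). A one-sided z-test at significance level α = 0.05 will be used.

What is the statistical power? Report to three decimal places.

Noncentrality parameter: δ = d·√(n/2) = 0.25 × √(111/2) = 1.8625
One-sided α = 0.05 → critical value z_{0.05} = 1.645.
Power = Φ(δ − 1.645) = Φ(0.218) = 0.5861.

Power ≈ 0.586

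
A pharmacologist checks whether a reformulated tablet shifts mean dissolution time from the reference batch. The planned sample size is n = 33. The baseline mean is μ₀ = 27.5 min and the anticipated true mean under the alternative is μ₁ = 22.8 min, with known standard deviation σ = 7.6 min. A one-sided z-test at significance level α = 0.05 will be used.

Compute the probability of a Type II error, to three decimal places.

Standardized effect: d = |μ₁ − μ₀| / σ = |22.8 − 27.5| / 7.6 = 0.6184
Noncentrality parameter: δ = d·√n = 0.6184 × √33 = 3.5526
One-sided α = 0.05 → critical value z_{0.05} = 1.645.
Power = P(Z > 1.645 − δ) = Φ(1.908) = 0.9718.
Type II error: β = 1 − power = 1 − 0.9718 = 0.0282.

β ≈ 0.028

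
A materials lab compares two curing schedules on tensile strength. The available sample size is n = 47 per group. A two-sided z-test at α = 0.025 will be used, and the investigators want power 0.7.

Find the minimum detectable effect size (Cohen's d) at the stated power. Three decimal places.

d ≈ 0.571

Required noncentrality: δ = z_{0.0125} + z_{0.30} = 2.241 + 0.524 = 2.766.
(The second rejection-region term Φ(−δ − z_{α/2}) is negligible and dropped.)
δ = d·√(n/2) ⇒ d = δ/√(n/2) = 2.766/√(47/2) = 0.5705.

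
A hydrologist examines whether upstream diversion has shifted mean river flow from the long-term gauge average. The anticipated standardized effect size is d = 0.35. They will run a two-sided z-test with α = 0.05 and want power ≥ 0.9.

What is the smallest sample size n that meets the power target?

n = 86

For power 0.9 need Φ(δ − z_{0.025}) = 0.9, so δ = z_{0.025} + z_{0.10} = 1.960 + 1.282 = 3.242.
(Ignoring the negligible lower-tail rejection probability gives the usual closed-form inversion.)
δ = d·√n ⇒ n = (δ/d)² = (3.242 / 0.35)² = 85.77.
Round up to the next whole unit.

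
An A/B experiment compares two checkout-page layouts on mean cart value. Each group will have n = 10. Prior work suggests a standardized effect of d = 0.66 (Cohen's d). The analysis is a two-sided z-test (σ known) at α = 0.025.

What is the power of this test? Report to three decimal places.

Noncentrality parameter: δ = d·√(n/2) = 0.66 × √(10/2) = 1.4758
Two-sided α = 0.025 → critical value z_{0.0125} = 2.241.
Power = Φ(δ − 2.241) + Φ(−δ − 2.241) = Φ(-0.766) + Φ(-3.717) = 0.2220 + 0.0001 = 0.2221.

Power ≈ 0.222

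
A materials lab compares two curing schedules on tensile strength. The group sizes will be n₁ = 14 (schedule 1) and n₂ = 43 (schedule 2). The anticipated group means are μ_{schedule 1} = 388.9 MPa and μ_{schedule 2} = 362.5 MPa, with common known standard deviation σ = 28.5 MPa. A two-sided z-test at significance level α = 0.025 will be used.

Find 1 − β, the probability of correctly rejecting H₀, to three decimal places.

Power ≈ 0.779

Standardized effect: d = |μ_{schedule 1} − μ_{schedule 2}| / σ = |388.9 − 362.5| / 28.5 = 0.9263
Noncentrality parameter: δ = d / √(1/n₁ + 1/n₂) = 0.9263 / √(1/14 + 1/43) = 3.0104
Two-sided α = 0.025 → critical value z_{0.0125} = 2.241.
Power = Φ(δ − 2.241) + Φ(−δ − 2.241) = Φ(0.769) + Φ(-5.252) = 0.7790 + 0.0000 = 0.7790.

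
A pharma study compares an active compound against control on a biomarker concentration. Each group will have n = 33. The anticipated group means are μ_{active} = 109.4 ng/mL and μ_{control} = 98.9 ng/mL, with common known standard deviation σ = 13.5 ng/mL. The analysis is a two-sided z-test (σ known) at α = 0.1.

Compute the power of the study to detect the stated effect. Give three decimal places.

Standardized effect: d = |μ_{active} − μ_{control}| / σ = |109.4 − 98.9| / 13.5 = 0.7778
Noncentrality parameter: δ = d·√(n/2) = 0.7778 × √(33/2) = 3.1593
Critical value for a two-sided test at α = 0.1: z_{α/2} = 1.645.
Power = Φ(δ − 1.645) + Φ(−δ − 1.645) = Φ(1.514) + Φ(-4.804) = 0.9350 + 0.0000 = 0.9351.

Power ≈ 0.935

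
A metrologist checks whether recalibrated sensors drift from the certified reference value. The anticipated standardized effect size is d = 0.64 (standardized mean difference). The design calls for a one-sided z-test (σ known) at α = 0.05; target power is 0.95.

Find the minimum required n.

n = 27

For power 0.95 need Φ(δ − z_{0.05}) = 0.95, so δ = z_{0.05} + z_{0.05} = 1.645 + 1.645 = 3.290.
δ = d·√n ⇒ n = (δ/d)² = (3.290 / 0.64)² = 26.42.
Rounding up, n = 27.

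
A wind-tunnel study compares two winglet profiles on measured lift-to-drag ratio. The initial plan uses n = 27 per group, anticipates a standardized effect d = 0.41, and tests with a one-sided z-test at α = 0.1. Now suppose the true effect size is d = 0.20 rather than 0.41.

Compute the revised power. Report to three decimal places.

With d = 0.20: δ = d·√(n/2) = 0.20 × √(27/2) = 0.7348. Critical value z_{0.1} = 1.282.
Revised power = P(Z > 1.282 − δ) = Φ(-0.547) = 0.2923.

Power ≈ 0.292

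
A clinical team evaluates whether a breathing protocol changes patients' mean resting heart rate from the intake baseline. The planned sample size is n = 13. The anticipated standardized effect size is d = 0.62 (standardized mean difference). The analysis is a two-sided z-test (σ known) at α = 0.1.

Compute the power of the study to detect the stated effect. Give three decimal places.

Power ≈ 0.723

Noncentrality parameter: δ = d·√n = 0.62 × √13 = 2.2354
Critical value for a two-sided test at α = 0.1: z_{α/2} = 1.645.
Power = Φ(δ − 1.645) + Φ(−δ − 1.645) = Φ(0.591) + Φ(-3.880) = 0.7226 + 0.0001 = 0.7227.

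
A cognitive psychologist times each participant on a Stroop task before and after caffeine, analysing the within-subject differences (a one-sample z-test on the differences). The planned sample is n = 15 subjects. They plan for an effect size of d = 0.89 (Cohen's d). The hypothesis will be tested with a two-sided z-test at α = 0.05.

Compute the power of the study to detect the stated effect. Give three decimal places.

Noncentrality parameter: δ = d·√n = 0.89 × √15 = 3.4470
Two-sided α = 0.05 → critical value z_{0.025} = 1.960.
Power = Φ(δ − 1.960) + Φ(−δ − 1.960) = Φ(1.487) + Φ(-5.407) = 0.9315 + 0.0000 = 0.9315.

Power ≈ 0.931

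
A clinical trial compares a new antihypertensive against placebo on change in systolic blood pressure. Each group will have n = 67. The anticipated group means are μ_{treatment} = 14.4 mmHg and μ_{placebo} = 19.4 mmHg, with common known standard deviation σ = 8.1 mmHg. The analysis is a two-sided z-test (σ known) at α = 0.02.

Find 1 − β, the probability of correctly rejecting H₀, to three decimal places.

Power ≈ 0.894

Standardized effect: d = |μ_{treatment} − μ_{placebo}| / σ = |14.4 − 19.4| / 8.1 = 0.6173
Noncentrality parameter: δ = d·√(n/2) = 0.6173 × √(67/2) = 3.5728
Two-sided α = 0.02 → critical value z_{0.01} = 2.326.
Power = Φ(δ − 2.326) + Φ(−δ − 2.326) = Φ(1.246) + Φ(-5.899) = 0.8937 + 0.0000 = 0.8937.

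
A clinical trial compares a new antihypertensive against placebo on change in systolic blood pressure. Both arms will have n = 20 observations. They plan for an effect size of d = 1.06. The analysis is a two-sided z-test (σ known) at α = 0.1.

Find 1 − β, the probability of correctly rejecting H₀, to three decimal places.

Noncentrality parameter: δ = d·√(n/2) = 1.06 × √(20/2) = 3.3520
Critical value for a two-sided test at α = 0.1: z_{α/2} = 1.645.
Power = Φ(δ − 1.645) + Φ(−δ − 1.645) = Φ(1.707) + Φ(-4.997) = 0.9561 + 0.0000 = 0.9561.

Power ≈ 0.956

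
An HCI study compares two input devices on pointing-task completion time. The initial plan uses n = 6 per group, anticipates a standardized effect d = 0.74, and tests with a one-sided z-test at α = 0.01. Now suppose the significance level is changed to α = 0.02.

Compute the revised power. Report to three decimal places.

Power ≈ 0.220

δ = d·√(n/2) = 0.74 × √(6/2) = 1.2817 (unchanged). New critical value: z_{0.02} = 2.054.
Revised power = Φ(δ − 2.054) = Φ(-0.772) = 0.2200.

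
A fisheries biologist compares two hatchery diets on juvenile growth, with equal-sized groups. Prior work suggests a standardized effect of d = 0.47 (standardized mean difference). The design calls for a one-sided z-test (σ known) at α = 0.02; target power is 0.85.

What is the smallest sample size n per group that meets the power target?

n = 87 per group

For power 0.85 need Φ(δ − z_{0.02}) = 0.85, so δ = z_{0.02} + z_{0.15} = 2.054 + 1.036 = 3.090.
δ = d·√(n/2) ⇒ n = 2(δ/d)² = 2 × (3.090 / 0.47)² = 86.46.
Rounding up, n = 87 per group.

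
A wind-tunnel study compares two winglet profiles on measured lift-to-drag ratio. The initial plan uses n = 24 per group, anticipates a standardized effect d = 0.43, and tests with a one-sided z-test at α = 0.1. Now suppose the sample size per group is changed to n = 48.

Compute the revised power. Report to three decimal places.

Power ≈ 0.795

With n = 48 per group: δ = d·√(n/2) = 0.43 × √(48/2) = 2.1066. Critical value z_{0.1} = 1.282.
Revised power = Φ(δ − 1.282) = Φ(0.825) = 0.7953.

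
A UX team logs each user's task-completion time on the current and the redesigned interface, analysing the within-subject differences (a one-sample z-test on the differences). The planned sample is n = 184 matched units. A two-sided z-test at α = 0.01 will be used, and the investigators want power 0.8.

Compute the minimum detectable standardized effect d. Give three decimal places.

Required noncentrality: δ = z_{0.005} + z_{0.20} = 2.576 + 0.842 = 3.417.
(Lower-tail contribution to power is negligible for δ > 0.)
δ = d·√n ⇒ d = δ/√n = 3.417/√184 = 0.2519.

d ≈ 0.252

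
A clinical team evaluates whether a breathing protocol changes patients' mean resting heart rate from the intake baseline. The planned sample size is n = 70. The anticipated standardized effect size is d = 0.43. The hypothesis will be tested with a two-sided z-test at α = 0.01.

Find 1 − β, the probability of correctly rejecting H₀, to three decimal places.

Power ≈ 0.847

Noncentrality parameter: δ = d·√n = 0.43 × √70 = 3.5976
Critical value for a two-sided test at α = 0.01: z_{α/2} = 2.576.
Power = Φ(δ − 2.576) + Φ(−δ − 2.576) = Φ(1.022) + Φ(-6.173) = 0.8466 + 0.0000 = 0.8466.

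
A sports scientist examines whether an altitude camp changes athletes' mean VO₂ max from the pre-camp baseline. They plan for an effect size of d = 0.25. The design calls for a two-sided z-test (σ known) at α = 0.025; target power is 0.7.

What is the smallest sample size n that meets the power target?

n = 123

For power 0.7 need Φ(δ − z_{0.0125}) = 0.7, so δ = z_{0.0125} + z_{0.30} = 2.241 + 0.524 = 2.766.
(For δ > 0 the lower-tail rejection region contributes negligibly to power, so the one-term inversion is standard.)
δ = d·√n ⇒ n = (δ/d)² = (2.766 / 0.25)² = 122.39.
Round up to the next whole unit.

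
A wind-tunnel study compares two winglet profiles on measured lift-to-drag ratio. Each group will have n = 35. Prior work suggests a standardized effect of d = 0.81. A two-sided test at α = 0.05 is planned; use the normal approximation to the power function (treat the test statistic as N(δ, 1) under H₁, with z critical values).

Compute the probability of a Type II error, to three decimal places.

Noncentrality parameter: δ = d·√(n/2) = 0.81 × √(35/2) = 3.3885
Critical value for a two-sided test at α = 0.05: z_{α/2} = 1.960.
Power = Φ(δ − 1.960) + Φ(−δ − 1.960) = Φ(1.429) + Φ(-5.348) = 0.9234 + 0.0000 = 0.9234.
Type II error: β = 1 − power = 1 − 0.9234 = 0.0766.

β ≈ 0.077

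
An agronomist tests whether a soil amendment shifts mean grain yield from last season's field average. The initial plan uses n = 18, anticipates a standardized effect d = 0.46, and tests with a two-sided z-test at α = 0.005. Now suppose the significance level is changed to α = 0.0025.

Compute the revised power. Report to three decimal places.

δ = d·√n = 0.46 × √18 = 1.9516 (unchanged). New critical value: z_{0.0013} = 3.023.
Revised power = Φ(δ − 3.023) + Φ(−δ − 3.023) = Φ(-1.072) + Φ(-4.975) = 0.1419 + 0.0000 = 0.1419.

Power ≈ 0.142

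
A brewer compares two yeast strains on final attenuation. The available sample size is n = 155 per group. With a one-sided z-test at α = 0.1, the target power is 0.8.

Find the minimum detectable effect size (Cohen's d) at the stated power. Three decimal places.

d ≈ 0.241

Required noncentrality: δ = z_{0.1} + z_{0.20} = 1.282 + 0.842 = 2.123.
δ = d·√(n/2) ⇒ d = δ/√(n/2) = 2.123/√(155/2) = 0.2412.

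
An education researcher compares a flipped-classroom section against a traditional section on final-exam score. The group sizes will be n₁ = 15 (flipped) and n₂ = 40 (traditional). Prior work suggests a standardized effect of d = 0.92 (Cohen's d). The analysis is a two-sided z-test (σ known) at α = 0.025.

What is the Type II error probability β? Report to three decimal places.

Noncentrality parameter: δ = d / √(1/n₁ + 1/n₂) = 0.92 / √(1/15 + 1/40) = 3.0387
Two-sided α = 0.025 → critical value z_{0.0125} = 2.241.
Power = Φ(δ − 2.241) + Φ(−δ − 2.241) = Φ(0.797) + Φ(-5.280) = 0.7873 + 0.0000 = 0.7873.
Type II error: β = 1 − power = 1 − 0.7873 = 0.2127.

β ≈ 0.213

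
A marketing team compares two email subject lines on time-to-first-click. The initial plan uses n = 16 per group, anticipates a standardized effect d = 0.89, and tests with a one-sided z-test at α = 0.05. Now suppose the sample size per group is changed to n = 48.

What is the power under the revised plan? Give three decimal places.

Power ≈ 0.997

With n = 48 per group: δ = d·√(n/2) = 0.89 × √(48/2) = 4.3601. Critical value z_{0.05} = 1.645.
Revised power = Φ(δ − 1.645) = Φ(2.715) = 0.9967.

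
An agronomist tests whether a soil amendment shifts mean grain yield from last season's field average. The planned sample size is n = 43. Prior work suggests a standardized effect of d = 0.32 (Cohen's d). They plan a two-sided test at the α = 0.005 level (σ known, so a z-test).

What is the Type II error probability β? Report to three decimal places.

β ≈ 0.761

Noncentrality parameter: δ = d·√n = 0.32 × √43 = 2.0984
Two-sided α = 0.005 → critical value z_{0.0025} = 2.807.
Power = Φ(δ − 2.807) + Φ(−δ − 2.807) = Φ(-0.709) + Φ(-4.905) = 0.2393 + 0.0000 = 0.2393.
Type II error: β = 1 − power = 1 − 0.2393 = 0.7607.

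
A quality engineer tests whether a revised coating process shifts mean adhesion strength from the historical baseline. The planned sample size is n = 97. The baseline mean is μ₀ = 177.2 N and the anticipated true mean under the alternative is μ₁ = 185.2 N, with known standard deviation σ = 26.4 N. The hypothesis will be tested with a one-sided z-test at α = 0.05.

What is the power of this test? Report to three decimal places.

Power ≈ 0.910

Standardized effect: d = |μ₁ − μ₀| / σ = |185.2 − 177.2| / 26.4 = 0.3030
Noncentrality parameter: δ = d·√n = 0.3030 × √97 = 2.9845
Critical value for a one-sided test at α = 0.05: z_α = 1.645.
Power = P(Z > 1.645 − δ) = Φ(1.340) = 0.9098.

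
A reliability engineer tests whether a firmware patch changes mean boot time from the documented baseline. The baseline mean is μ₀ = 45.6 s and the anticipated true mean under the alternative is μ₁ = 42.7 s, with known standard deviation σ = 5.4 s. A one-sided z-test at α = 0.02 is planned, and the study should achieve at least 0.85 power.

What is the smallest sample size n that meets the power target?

Standardized effect: d = |μ₁ − μ₀| / σ = |42.7 − 45.6| / 5.4 = 0.5370
Set Φ(δ − 2.054) = 0.85; then δ − 2.054 = Φ⁻¹(0.85) = 1.036, giving δ = 3.090.
δ = d·√n ⇒ n = (δ/d)² = (3.090 / 0.5370)² = 33.11.
Rounding up, n = 34.

n = 34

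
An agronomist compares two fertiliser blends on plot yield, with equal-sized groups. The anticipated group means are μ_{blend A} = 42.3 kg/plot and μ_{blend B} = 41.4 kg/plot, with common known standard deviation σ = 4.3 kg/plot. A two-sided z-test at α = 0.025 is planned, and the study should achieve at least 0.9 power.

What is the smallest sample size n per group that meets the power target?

n = 567 per group

Standardized effect: d = |μ_{blend A} − μ_{blend B}| / σ = |42.3 − 41.4| / 4.3 = 0.2093
For power 0.9 need Φ(δ − z_{0.0125}) = 0.9, so δ = z_{0.0125} + z_{0.10} = 2.241 + 1.282 = 3.523.
(Ignoring the negligible lower-tail rejection probability gives the usual closed-form inversion.)
δ = d·√(n/2) ⇒ n = 2(δ/d)² = 2 × (3.523 / 0.2093)² = 566.63.
Rounding up, n = 567 per group.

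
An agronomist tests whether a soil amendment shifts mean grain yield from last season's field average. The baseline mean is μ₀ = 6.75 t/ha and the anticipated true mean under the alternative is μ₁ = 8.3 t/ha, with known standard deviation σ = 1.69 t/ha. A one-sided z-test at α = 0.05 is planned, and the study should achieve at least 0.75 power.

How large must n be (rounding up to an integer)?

n = 7

Standardized effect: d = |μ₁ − μ₀| / σ = |8.3 − 6.75| / 1.69 = 0.9172
For power 0.75 need Φ(δ − z_{0.05}) = 0.75, so δ = z_{0.05} + z_{0.25} = 1.645 + 0.674 = 2.319.
δ = d·√n ⇒ n = (δ/d)² = (2.319 / 0.9172)² = 6.39.
Rounding up, n = 7.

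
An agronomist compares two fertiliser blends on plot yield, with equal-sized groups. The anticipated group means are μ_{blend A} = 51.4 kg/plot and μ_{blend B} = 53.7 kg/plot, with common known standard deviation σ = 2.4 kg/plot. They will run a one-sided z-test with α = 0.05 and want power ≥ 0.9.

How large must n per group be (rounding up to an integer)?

Standardized effect: d = |μ_{blend A} − μ_{blend B}| / σ = |51.4 − 53.7| / 2.4 = 0.9583
For power 0.9 need Φ(δ − z_{0.05}) = 0.9, so δ = z_{0.05} + z_{0.10} = 1.645 + 1.282 = 2.926.
δ = d·√(n/2) ⇒ n = 2(δ/d)² = 2 × (2.926 / 0.9583)² = 18.65.
Rounding up, n = 19 per group.

n = 19 per group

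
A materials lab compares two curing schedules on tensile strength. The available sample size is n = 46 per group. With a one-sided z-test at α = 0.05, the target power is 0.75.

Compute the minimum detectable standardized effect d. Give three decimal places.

Need Φ(δ − 1.645) = 0.75, so δ = 1.645 + 0.674 = 2.319.
δ = d·√(n/2) ⇒ d = δ/√(n/2) = 2.319/√(46/2) = 0.4836.

d ≈ 0.484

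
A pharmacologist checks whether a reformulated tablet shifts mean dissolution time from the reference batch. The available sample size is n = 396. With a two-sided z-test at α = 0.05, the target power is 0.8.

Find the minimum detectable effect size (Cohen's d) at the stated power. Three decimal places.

Need Φ(δ − 1.960) = 0.8, so δ = 1.960 + 0.842 = 2.802.
(Lower-tail contribution to power is negligible for δ > 0.)
δ = d·√n ⇒ d = δ/√n = 2.802/√396 = 0.1408.

d ≈ 0.141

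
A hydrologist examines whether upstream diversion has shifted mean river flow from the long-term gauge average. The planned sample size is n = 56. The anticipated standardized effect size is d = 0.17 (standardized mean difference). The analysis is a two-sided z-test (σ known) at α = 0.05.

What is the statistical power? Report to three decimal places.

Noncentrality parameter: δ = d·√n = 0.17 × √56 = 1.2722
Two-sided α = 0.05 → critical value z_{0.025} = 1.960.
Power = Φ(δ − 1.960) + Φ(−δ − 1.960) = Φ(-0.688) + Φ(-3.232) = 0.2458 + 0.0006 = 0.2464.

Power ≈ 0.246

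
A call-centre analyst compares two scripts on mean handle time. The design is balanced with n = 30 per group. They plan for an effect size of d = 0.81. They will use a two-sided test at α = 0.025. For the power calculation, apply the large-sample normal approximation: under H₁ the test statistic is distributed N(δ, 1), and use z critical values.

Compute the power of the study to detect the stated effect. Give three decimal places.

Power ≈ 0.815

Noncentrality parameter: λ = d·√(n/2) = 0.81 × √(30/2) = 3.1371
Critical value for a two-sided test at α = 0.025: z_{α/2} = 2.241.
Power = Φ(λ − 2.241) + Φ(−λ − 2.241) = Φ(0.896) + Φ(-5.379) = 0.8148 + 0.0000 = 0.8148.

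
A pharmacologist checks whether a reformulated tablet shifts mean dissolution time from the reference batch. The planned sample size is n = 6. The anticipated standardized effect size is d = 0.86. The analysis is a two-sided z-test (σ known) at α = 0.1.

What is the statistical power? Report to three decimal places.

Power ≈ 0.678

Noncentrality parameter: δ = d·√n = 0.86 × √6 = 2.1066
Two-sided α = 0.1 → critical value z_{0.05} = 1.645.
Power = Φ(δ − 1.645) + Φ(−δ − 1.645) = Φ(0.462) + Φ(-3.751) = 0.6779 + 0.0001 = 0.6779.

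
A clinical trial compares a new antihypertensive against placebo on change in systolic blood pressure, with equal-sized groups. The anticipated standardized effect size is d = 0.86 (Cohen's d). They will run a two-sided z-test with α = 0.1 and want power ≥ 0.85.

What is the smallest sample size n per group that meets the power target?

For power 0.85 need Φ(δ − z_{0.05}) = 0.85, so δ = z_{0.05} + z_{0.15} = 1.645 + 1.036 = 2.681.
(The Φ(−δ − z_{α/2}) term is vanishingly small for δ > 0 and is dropped in the standard sample-size formula.)
δ = d·√(n/2) ⇒ n = 2(δ/d)² = 2 × (2.681 / 0.86)² = 19.44.
Round up to the next whole unit.

n = 20 per group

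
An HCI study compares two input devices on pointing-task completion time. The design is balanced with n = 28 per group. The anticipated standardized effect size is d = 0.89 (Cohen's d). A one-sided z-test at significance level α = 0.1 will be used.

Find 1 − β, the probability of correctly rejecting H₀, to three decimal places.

Power ≈ 0.980

Noncentrality parameter: δ = d·√(n/2) = 0.89 × √(28/2) = 3.3301
One-sided α = 0.1 → critical value z_{0.1} = 1.282.
Power = Φ(δ − 1.282) = Φ(2.049) = 0.9797.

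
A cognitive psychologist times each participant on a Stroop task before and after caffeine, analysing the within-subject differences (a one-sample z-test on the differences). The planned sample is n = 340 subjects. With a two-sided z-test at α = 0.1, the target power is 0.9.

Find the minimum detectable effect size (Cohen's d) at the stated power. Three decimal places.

d ≈ 0.159

Required noncentrality: δ = z_{0.05} + z_{0.10} = 1.645 + 1.282 = 2.926.
(The second rejection-region term Φ(−δ − z_{α/2}) is negligible and dropped.)
δ = d·√n ⇒ d = δ/√n = 2.926/√340 = 0.1587.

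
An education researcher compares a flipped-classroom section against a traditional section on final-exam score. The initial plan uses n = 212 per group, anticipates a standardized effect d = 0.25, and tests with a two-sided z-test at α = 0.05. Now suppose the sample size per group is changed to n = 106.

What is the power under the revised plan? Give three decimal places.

Power ≈ 0.444

With n = 106 per group: δ = d·√(n/2) = 0.25 × √(106/2) = 1.8200. Critical value z_{0.025} = 1.960.
Revised power = Φ(δ − 1.960) + Φ(−δ − 1.960) = Φ(-0.140) + Φ(-3.780) = 0.4444 + 0.0001 = 0.4444.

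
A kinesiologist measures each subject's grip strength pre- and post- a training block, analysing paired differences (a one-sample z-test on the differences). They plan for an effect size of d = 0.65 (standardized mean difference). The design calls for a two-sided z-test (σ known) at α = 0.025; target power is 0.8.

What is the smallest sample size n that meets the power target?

Set Φ(δ − 2.241) = 0.8; then δ − 2.241 = Φ⁻¹(0.8) = 0.842, giving δ = 3.083.
(Ignoring the negligible lower-tail rejection probability gives the usual closed-form inversion.)
δ = d·√n ⇒ n = (δ/d)² = (3.083 / 0.65)² = 22.50.
Round up to the next whole unit.

n = 23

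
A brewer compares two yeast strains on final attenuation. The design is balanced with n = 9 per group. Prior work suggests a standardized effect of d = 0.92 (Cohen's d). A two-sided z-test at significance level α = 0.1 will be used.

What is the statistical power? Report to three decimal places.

Power ≈ 0.621

Noncentrality parameter: δ = d·√(n/2) = 0.92 × √(9/2) = 1.9516
Two-sided α = 0.1 → critical value z_{0.05} = 1.645.
Power = Φ(δ − 1.645) + Φ(−δ − 1.645) = Φ(0.307) + Φ(-3.596) = 0.6205 + 0.0002 = 0.6206.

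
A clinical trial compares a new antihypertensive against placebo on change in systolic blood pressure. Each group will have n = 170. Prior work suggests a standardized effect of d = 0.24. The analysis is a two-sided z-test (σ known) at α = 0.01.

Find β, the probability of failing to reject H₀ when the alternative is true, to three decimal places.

β ≈ 0.642

Noncentrality parameter: λ = d·√(n/2) = 0.24 × √(170/2) = 2.2127
Two-sided α = 0.01 → critical value z_{0.005} = 2.576.
Power = Φ(λ − 2.576) + Φ(−λ − 2.576) = Φ(-0.363) + Φ(-4.789) = 0.3583 + 0.0000 = 0.3583.
Type II error: β = 1 − power = 1 − 0.3583 = 0.6417.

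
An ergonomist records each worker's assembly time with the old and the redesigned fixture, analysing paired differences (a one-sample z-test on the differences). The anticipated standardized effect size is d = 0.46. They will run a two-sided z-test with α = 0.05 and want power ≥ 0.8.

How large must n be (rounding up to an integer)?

For power 0.8 need Φ(δ − z_{0.025}) = 0.8, so δ = z_{0.025} + z_{0.20} = 1.960 + 0.842 = 2.802.
(For δ > 0 the lower-tail rejection region contributes negligibly to power, so the one-term inversion is standard.)
δ = d·√n ⇒ n = (δ/d)² = (2.802 / 0.46)² = 37.09.
Round up to the next whole unit.

n = 38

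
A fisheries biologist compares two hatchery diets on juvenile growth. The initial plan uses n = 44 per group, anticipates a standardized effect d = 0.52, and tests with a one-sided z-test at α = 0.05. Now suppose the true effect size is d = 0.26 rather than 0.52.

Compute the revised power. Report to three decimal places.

Power ≈ 0.335

With d = 0.26: δ = d·√(n/2) = 0.26 × √(44/2) = 1.2195. Critical value z_{0.05} = 1.645.
Revised power = Φ(δ − 1.645) = Φ(-0.425) = 0.3353.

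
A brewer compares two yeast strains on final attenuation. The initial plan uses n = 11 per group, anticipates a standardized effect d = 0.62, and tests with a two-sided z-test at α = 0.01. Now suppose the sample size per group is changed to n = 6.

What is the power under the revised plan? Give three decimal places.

Power ≈ 0.067

With n = 6 per group: δ = d·√(n/2) = 0.62 × √(6/2) = 1.0739. Critical value z_{0.005} = 2.576.
Revised power = Φ(δ − 2.576) + Φ(−δ − 2.576) = Φ(-1.502) + Φ(-3.650) = 0.0666 + 0.0001 = 0.0667.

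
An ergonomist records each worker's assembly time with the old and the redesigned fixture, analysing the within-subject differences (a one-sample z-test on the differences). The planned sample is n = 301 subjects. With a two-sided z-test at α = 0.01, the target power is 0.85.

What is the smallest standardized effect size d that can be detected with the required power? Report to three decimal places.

d ≈ 0.208

Need Φ(δ − 2.576) = 0.85, so δ = 2.576 + 1.036 = 3.612.
(Lower-tail contribution to power is negligible for δ > 0.)
δ = d·√n ⇒ d = δ/√n = 3.612/√301 = 0.2082.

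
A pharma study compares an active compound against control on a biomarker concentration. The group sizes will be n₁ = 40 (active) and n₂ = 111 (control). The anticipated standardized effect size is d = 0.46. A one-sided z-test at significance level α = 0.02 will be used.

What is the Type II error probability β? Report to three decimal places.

β ≈ 0.330

Noncentrality parameter: δ = d / √(1/n₁ + 1/n₂) = 0.46 / √(1/40 + 1/111) = 2.4944
Critical value for a one-sided test at α = 0.02: z_α = 2.054.
Power = P(Z > 2.054 − δ) = Φ(0.441) = 0.6703.
Type II error: β = 1 − power = 1 − 0.6703 = 0.3297.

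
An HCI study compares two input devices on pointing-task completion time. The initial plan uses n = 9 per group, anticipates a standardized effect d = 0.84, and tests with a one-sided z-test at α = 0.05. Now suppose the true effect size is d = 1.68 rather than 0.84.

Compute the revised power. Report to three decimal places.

With d = 1.68: δ = d·√(n/2) = 1.68 × √(9/2) = 3.5638. Critical value z_{0.05} = 1.645.
Revised power = Φ(δ − 1.645) = Φ(1.919) = 0.9725.

Power ≈ 0.973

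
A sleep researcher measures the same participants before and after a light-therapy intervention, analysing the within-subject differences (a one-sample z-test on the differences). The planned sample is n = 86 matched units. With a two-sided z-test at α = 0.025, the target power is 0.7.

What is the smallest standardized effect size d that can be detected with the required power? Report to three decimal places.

d ≈ 0.298

Required noncentrality: δ = z_{0.0125} + z_{0.30} = 2.241 + 0.524 = 2.766.
(Lower-tail contribution to power is negligible for δ > 0.)
δ = d·√n ⇒ d = δ/√n = 2.766/√86 = 0.2982.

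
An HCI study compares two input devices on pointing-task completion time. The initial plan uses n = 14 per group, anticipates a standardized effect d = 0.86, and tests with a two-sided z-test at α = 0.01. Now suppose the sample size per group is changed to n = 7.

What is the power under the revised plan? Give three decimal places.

With n = 7 per group: δ = d·√(n/2) = 0.86 × √(7/2) = 1.6089. Critical value z_{0.005} = 2.576.
Revised power = Φ(δ − 2.576) + Φ(−δ − 2.576) = Φ(-0.967) + Φ(-4.185) = 0.1668 + 0.0000 = 0.1668.

Power ≈ 0.167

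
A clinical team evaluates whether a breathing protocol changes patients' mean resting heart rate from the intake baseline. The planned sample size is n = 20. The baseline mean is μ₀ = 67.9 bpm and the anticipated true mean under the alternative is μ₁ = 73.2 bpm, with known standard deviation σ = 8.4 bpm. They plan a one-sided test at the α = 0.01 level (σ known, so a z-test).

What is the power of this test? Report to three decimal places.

Power ≈ 0.690

Standardized effect: d = |μ₁ − μ₀| / σ = |73.2 − 67.9| / 8.4 = 0.6310
Noncentrality parameter: δ = d·√n = 0.6310 × √20 = 2.8217
One-sided α = 0.01 → critical value z_{0.01} = 2.326.
Power = P(Z > 2.326 − δ) = Φ(0.495) = 0.6898.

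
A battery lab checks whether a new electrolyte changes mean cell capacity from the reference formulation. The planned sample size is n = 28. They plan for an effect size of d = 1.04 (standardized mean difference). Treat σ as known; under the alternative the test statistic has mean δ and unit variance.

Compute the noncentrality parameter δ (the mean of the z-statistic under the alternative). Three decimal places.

δ ≈ 5.503

The noncentrality parameter scales effect size by the design's sample-size factor: δ = d·√n = 1.04 × √28 = 5.5032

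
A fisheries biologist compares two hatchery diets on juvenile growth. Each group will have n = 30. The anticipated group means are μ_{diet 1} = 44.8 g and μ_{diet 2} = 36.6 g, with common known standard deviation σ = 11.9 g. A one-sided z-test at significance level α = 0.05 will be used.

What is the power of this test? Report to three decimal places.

Power ≈ 0.847

Standardized effect: d = |μ_{diet 1} − μ_{diet 2}| / σ = |44.8 − 36.6| / 11.9 = 0.6891
Noncentrality parameter: δ = d·√(n/2) = 0.6891 × √(30/2) = 2.6688
Critical value for a one-sided test at α = 0.05: z_α = 1.645.
Power = P(Z > 1.645 − δ) = Φ(1.024) = 0.8471.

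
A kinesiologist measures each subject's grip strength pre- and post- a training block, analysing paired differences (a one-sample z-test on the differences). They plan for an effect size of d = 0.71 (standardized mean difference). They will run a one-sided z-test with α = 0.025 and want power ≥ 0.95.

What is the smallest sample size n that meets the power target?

For power 0.95 need Φ(δ − z_{0.025}) = 0.95, so δ = z_{0.025} + z_{0.05} = 1.960 + 1.645 = 3.605.
δ = d·√n ⇒ n = (δ/d)² = (3.605 / 0.71)² = 25.78.
Rounding up, n = 26.

n = 26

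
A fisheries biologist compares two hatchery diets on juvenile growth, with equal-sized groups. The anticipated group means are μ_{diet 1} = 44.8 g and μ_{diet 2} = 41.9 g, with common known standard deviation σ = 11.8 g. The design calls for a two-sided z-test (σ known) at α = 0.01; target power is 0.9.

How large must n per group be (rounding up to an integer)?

Standardized effect: d = |μ_{diet 1} − μ_{diet 2}| / σ = |44.8 − 41.9| / 11.8 = 0.2458
Set Φ(δ − 2.576) = 0.9; then δ − 2.576 = Φ⁻¹(0.9) = 1.282, giving δ = 3.857.
(The Φ(−δ − z_{α/2}) term is vanishingly small for δ > 0 and is dropped in the standard sample-size formula.)
δ = d·√(n/2) ⇒ n = 2(δ/d)² = 2 × (3.857 / 0.2458)² = 492.70.
Rounding up, n = 493 per group.

n = 493 per group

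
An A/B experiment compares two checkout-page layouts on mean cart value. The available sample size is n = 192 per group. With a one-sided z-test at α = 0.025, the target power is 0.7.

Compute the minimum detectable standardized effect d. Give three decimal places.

d ≈ 0.254

Required noncentrality: δ = z_{0.025} + z_{0.30} = 1.960 + 0.524 = 2.484.
δ = d·√(n/2) ⇒ d = δ/√(n/2) = 2.484/√(192/2) = 0.2536.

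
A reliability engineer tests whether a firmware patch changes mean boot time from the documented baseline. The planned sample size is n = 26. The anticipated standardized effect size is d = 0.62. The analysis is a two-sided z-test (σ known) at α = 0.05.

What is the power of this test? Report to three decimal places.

Noncentrality parameter: δ = d·√n = 0.62 × √26 = 3.1614
Critical value for a two-sided test at α = 0.05: z_{α/2} = 1.960.
Power = Φ(δ − 1.960) + Φ(−δ − 1.960) = Φ(1.201) + Φ(-5.121) = 0.8852 + 0.0000 = 0.8852.

Power ≈ 0.885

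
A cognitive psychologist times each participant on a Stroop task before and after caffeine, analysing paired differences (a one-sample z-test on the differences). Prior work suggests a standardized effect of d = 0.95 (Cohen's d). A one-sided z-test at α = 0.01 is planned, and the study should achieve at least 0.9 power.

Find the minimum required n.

n = 15

For power 0.9 need Φ(δ − z_{0.01}) = 0.9, so δ = z_{0.01} + z_{0.10} = 2.326 + 1.282 = 3.608.
δ = d·√n ⇒ n = (δ/d)² = (3.608 / 0.95)² = 14.42.
Round up to the next whole unit.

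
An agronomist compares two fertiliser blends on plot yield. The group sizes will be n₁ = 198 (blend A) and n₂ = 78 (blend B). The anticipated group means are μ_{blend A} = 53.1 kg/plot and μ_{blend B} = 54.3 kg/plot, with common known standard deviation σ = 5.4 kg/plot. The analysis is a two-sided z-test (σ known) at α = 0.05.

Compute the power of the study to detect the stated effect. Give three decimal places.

Standardized effect: d = |μ_{blend A} − μ_{blend B}| / σ = |53.1 − 54.3| / 5.4 = 0.2222
Noncentrality parameter: δ = d / √(1/n₁ + 1/n₂) = 0.2222 / √(1/198 + 1/78) = 1.6623
Critical value for a two-sided test at α = 0.05: z_{α/2} = 1.960.
Power = Φ(δ − 1.960) + Φ(−δ − 1.960) = Φ(-0.298) + Φ(-3.622) = 0.3830 + 0.0001 = 0.3831.

Power ≈ 0.383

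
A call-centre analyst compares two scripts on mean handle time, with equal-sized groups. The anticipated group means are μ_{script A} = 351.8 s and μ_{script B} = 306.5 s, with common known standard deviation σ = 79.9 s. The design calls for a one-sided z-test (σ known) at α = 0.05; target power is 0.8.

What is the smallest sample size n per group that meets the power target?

n = 39 per group

Standardized effect: d = |μ_{script A} − μ_{script B}| / σ = |351.8 − 306.5| / 79.9 = 0.5670
Set Φ(δ − 1.645) = 0.8; then δ − 1.645 = Φ⁻¹(0.8) = 0.842, giving δ = 2.486.
δ = d·√(n/2) ⇒ n = 2(δ/d)² = 2 × (2.486 / 0.5670)² = 38.47.
Round up to the next whole unit.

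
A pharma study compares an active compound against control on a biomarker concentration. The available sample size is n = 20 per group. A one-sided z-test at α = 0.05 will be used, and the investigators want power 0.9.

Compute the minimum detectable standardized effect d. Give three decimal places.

Required noncentrality: δ = z_{0.05} + z_{0.10} = 1.645 + 1.282 = 2.926.
δ = d·√(n/2) ⇒ d = δ/√(n/2) = 2.926/√(20/2) = 0.9254.

d ≈ 0.925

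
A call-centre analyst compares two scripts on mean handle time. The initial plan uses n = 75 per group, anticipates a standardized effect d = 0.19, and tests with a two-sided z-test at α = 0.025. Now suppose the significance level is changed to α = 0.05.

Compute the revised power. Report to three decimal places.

δ = d·√(n/2) = 0.19 × √(75/2) = 1.1635 (unchanged). New critical value: z_{0.025} = 1.960.
Revised power = Φ(δ − 1.960) + Φ(−δ − 1.960) = Φ(-0.796) + Φ(-3.123) = 0.2129 + 0.0009 = 0.2138.

Power ≈ 0.214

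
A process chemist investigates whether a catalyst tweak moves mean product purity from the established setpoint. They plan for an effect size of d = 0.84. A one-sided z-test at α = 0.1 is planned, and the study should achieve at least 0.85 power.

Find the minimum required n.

n = 8

Set Φ(δ − 1.282) = 0.85; then δ − 1.282 = Φ⁻¹(0.85) = 1.036, giving δ = 2.318.
δ = d·√n ⇒ n = (δ/d)² = (2.318 / 0.84)² = 7.61.
Rounding up, n = 8.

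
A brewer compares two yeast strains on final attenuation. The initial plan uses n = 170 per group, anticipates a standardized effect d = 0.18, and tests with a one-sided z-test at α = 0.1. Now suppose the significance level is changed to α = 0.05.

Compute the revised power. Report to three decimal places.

δ = d·√(n/2) = 0.18 × √(170/2) = 1.6595 (unchanged). New critical value: z_{0.05} = 1.645.
Revised power = Φ(δ − 1.645) = Φ(0.015) = 0.5059.

Power ≈ 0.506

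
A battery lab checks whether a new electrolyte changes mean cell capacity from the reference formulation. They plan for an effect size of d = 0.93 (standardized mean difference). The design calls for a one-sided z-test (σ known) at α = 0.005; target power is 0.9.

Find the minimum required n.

n = 18

Set Φ(δ − 2.576) = 0.9; then δ − 2.576 = Φ⁻¹(0.9) = 1.282, giving δ = 3.857.
δ = d·√n ⇒ n = (δ/d)² = (3.857 / 0.93)² = 17.20.
Rounding up, n = 18.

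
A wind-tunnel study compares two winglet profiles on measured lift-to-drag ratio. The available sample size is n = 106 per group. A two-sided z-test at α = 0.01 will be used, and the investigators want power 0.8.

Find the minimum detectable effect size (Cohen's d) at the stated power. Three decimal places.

d ≈ 0.469

Need Φ(δ − 2.576) = 0.8, so δ = 2.576 + 0.842 = 3.417.
(Lower-tail contribution to power is negligible for δ > 0.)
δ = d·√(n/2) ⇒ d = δ/√(n/2) = 3.417/√(106/2) = 0.4694.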